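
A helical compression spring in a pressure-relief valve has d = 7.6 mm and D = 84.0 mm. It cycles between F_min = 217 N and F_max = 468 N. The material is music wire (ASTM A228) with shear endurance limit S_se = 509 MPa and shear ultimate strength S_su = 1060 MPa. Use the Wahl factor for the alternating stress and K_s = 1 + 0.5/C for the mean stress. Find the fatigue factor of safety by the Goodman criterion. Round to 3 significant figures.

C = D/d = 84.0/7.6 = 11.0526; K_W = (4C−1)/(4C−4)+0.615/C = 1.1303; K_s = 1+0.5/C = 1.0452
F_a = (F_max−F_min)/2 = 125.5 N; F_m = (F_max+F_min)/2 = 342.5 N
τ_a = K_W·8F_aD/(πd³) = 1.1303 × 61.154 = 69.119 MPa
τ_m = K_s·8F_mD/(πd³) = 1.0452 × 166.89 = 174.44 MPa
Goodman: 1/n_f = τ_a/S_se + τ_m/S_su = 69.119/509 + 174.44/1060 = 0.13579 + 0.16457 = 0.30036
n_f = 1/0.30036 = 3.329

3.33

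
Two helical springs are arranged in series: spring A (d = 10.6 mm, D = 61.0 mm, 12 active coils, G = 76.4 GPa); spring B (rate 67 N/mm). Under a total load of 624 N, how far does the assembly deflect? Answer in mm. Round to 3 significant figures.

23.4 mm

k_A = Gd⁴/(8D³N_a) = (76.4×10³)(10.6⁴)/(8·61.0³·12) = 44.265 N/mm
Series: 1/k_eq = 1/44.265 + 1/67 = 0.037517; k_eq = 26.655 N/mm
δ = F/k_eq = 624/26.655 = 23.41 mm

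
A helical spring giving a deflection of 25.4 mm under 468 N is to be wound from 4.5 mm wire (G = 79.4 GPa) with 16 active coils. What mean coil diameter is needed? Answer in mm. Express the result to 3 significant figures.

Required rate k = F/δ = 468/25.4 = 18.425 N/mm
D = (Gd⁴/(8N_a·k))^(1/3) = (79.4×10³·4.5⁴/(8·16·18.425))^(1/3)
  = (13805.4)^(1/3) = 23.9892 mm

24.0 mm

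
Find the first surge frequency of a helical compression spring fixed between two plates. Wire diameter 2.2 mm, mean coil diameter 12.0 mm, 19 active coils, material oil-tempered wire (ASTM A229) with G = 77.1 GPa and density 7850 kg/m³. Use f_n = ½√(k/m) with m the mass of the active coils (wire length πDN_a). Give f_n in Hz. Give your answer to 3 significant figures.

k = Gd⁴/(8D³N_a) = (77.1×10³)(2.2⁴)/(8·12.0³·19) = 6.8763 N/mm = 6876.3 N/m
Wire length L = πDN_a = π·12.0·19 = 716.28 mm
m = ρ·(πd²/4)·L = 7850 × 3.8013×10⁻⁶ m² × 0.71628 m = 0.021374 kg
f_n = ½√(k/m) = 0.5·√(6876.3/0.021374) = 0.5·√(3.2171e+05) = 283.6 Hz

284 Hz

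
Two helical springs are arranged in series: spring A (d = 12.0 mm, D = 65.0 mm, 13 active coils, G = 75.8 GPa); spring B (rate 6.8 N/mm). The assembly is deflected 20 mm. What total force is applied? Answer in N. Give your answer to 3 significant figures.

k_A = Gd⁴/(8D³N_a) = (75.8×10³)(12.0⁴)/(8·65.0³·13) = 55.033 N/mm
Series: 1/k_eq = 1/55.033 + 1/6.8 = 0.16523; k_eq = 6.0522 N/mm
F = k_eq·δ = 6.0522·20 = 121.04 N

121 N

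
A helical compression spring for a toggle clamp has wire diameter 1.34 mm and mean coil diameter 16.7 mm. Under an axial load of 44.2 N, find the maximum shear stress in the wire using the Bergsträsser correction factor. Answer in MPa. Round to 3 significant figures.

865 MPa

Spring index C = D/d = 16.7/1.34 = 12.4627
K_B = (4C+2)/(4C−3) = 51.851/46.851 = 1.1067
τ₀ = 8FD/(πd³) = 8·44.2·16.7/(π·1.34³) = 5905.12/7.559 = 781.2 MPa
τ_max = K·τ₀ = 1.1067 × 781.2 = 864.58 MPa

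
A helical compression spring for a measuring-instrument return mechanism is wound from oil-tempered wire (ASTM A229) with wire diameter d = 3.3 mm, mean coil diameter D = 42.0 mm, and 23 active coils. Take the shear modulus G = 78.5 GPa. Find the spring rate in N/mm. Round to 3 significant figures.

k = Gd⁴/(8D³N_a) = (78.5×10³ × 3.3⁴) / (8 × 42.0³ × 23)
  = 9.30948e+06 / 1.36322e+07 = 0.6829 N/mm

0.683 N/mm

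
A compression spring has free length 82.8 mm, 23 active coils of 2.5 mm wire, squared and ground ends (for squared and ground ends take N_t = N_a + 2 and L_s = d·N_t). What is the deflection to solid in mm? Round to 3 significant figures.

20.3 mm

N_t = 25; L_s = 2.5·25 = 62.5 mm
δ_solid = L₀ − L_s = 82.8 − 62.5 = 20.3 mm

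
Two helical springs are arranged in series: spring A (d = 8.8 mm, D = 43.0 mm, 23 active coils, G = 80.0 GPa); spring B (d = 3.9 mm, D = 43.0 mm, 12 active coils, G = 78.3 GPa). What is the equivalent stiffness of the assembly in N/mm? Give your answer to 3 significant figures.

2.21 N/mm

k_A = Gd⁴/(8D³N_a) = (80.0×10³)(8.8⁴)/(8·43.0³·23) = 32.794 N/mm
k_B = Gd⁴/(8D³N_a) = (78.3×10³)(3.9⁴)/(8·43.0³·12) = 2.3733 N/mm
Series: 1/k_eq = 1/32.794 + 1/2.3733 = 0.45186; k_eq = 2.2131 N/mm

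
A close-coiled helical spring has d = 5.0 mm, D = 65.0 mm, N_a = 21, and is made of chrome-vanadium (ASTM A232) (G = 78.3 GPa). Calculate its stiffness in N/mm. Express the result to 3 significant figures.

k = Gd⁴/(8D³N_a) = (78.3×10³ × 5.0⁴) / (8 × 65.0³ × 21)
  = 4.89375e+07 / 4.6137e+07 = 1.0607 N/mm

1.06 N/mm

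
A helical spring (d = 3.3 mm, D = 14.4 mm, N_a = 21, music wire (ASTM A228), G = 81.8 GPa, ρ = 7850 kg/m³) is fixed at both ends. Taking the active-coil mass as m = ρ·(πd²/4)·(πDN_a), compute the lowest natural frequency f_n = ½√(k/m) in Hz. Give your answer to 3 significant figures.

k = Gd⁴/(8D³N_a) = (81.8×10³)(3.3⁴)/(8·14.4³·21) = 19.338 N/mm = 19338 N/m
Wire length L = πDN_a = π·14.4·21 = 950.02 mm
m = ρ·(πd²/4)·L = 7850 × 8.553×10⁻⁶ m² × 0.95002 m = 0.063785 kg
f_n = ½√(k/m) = 0.5·√(19338/0.063785) = 0.5·√(3.0317e+05) = 275.31 Hz

275 Hz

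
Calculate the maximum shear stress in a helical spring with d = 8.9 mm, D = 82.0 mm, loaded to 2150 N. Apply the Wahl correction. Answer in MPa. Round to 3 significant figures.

Spring index C = D/d = 82.0/8.9 = 9.2135
K_W = (4C−1)/(4C−4) + 0.615/C = 35.854/32.854 + 0.0668 = 1.1581
τ₀ = 8FD/(πd³) = 8·2150·82.0/(π·8.9³) = 1.4104e+06/2214.7 = 636.83 MPa
τ_max = K·τ₀ = 1.1581 × 636.83 = 737.49 MPa

737 MPa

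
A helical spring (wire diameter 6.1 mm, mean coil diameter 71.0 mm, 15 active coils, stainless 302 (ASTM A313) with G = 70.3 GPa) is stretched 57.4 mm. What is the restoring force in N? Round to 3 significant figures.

130 N

k = Gd⁴/(8D³N_a) = (70.3×10³)(6.1⁴)/(8·71.0³·15) = 2.2663 N/mm
F = k·δ = 2.2663 × 57.4 = 130.09 N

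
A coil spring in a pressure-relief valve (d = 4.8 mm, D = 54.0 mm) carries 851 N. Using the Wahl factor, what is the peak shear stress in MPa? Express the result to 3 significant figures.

Spring index C = D/d = 54.0/4.8 = 11.2500
K_W = (4C−1)/(4C−4) + 0.615/C = 44.000/41.000 + 0.0547 = 1.1278
τ₀ = 8FD/(πd³) = 8·851·54.0/(π·4.8³) = 367632/347.44 = 1058.1 MPa
τ_max = K·τ₀ = 1.1278 × 1058.1 = 1193.4 MPa

1190 MPa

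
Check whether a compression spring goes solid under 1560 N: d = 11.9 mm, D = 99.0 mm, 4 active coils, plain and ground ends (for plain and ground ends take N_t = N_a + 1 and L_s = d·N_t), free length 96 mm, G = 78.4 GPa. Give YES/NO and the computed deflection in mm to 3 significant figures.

NO, δ = 30.8 mm

k = Gd⁴/(8D³N_a) = (78.4×10³)(11.9⁴)/(8·99.0³·4) = 50.635 N/mm
N_t = 5; L_s = 11.9·5 = 59.5 mm; δ_solid = L₀ − L_s = 96 − 59.5 = 36.5 mm
δ = F/k = 1560/50.635 = 30.809 mm
δ < δ_solid → spring does not go solid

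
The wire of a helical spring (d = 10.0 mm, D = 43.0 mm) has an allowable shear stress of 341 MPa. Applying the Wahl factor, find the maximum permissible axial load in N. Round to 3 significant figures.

2270 N

C = D/d = 43.0/10.0 = 4.3000
K_W = (4C−1)/(4C−4) + 0.615/C = 16.200/13.200 + 0.1430 = 1.3703
τ_max = K·8FD/(πd³) → F_max = τ_allow·πd³/(8DK)
F_max = 341·π·10.0³/(8·43.0·1.3703) = 1.0713e+06/471.38 = 2272.6 N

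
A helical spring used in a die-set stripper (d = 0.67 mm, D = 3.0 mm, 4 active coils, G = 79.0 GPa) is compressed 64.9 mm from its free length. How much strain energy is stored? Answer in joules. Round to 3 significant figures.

k = Gd⁴/(8D³N_a) = (79.0×10³)(0.67⁴)/(8·3.0³·4) = 18.425 N/mm
U = ½kδ² = 0.5 × 18.425 × 64.9² = 38804 N·mm = 38.804 J

38.8 J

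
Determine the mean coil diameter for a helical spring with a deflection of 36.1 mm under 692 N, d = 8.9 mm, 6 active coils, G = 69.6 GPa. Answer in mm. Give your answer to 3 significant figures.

78.0 mm

Required rate k = F/δ = 692/36.1 = 19.169 N/mm
D = (Gd⁴/(8N_a·k))^(1/3) = (69.6×10³·8.9⁴/(8·6·19.169))^(1/3)
  = (474602)^(1/3) = 78.0027 mm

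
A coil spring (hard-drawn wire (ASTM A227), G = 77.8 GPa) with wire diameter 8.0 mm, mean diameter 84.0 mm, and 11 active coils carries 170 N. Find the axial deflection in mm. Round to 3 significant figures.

27.8 mm

k = Gd⁴/(8D³N_a) = (77.8×10³)(8.0⁴)/(8·84.0³·11) = 6.1097 N/mm
δ = F/k = 170 / 6.1097 = 27.825 mm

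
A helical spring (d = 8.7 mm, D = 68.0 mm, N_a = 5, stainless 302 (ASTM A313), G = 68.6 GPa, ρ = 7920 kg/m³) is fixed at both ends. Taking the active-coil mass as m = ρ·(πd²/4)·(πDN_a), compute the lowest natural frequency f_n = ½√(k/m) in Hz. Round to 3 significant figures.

k = Gd⁴/(8D³N_a) = (68.6×10³)(8.7⁴)/(8·68.0³·5) = 31.247 N/mm = 31247 N/m
Wire length L = πDN_a = π·68.0·5 = 1068.1 mm
m = ρ·(πd²/4)·L = 7920 × 59.447×10⁻⁶ m² × 1.0681 m = 0.5029 kg
f_n = ½√(k/m) = 0.5·√(31247/0.5029) = 0.5·√(62134) = 124.63 Hz

125 Hz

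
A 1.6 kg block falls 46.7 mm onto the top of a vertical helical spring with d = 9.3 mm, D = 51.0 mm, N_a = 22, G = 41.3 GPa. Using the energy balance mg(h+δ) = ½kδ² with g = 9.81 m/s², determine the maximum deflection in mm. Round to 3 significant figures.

k = Gd⁴/(8D³N_a) = (41.3×10³)(9.3⁴)/(8·51.0³·22) = 13.233 N/mm
W = mg = 1.6 × 9.81 = 15.696 N
½kδ² − Wδ − Wh = 0 → δ = (W + √(W² + 2kWh))/k
δ = (15.696 + √(246.36 + 19399.7))/13.233 = (15.696 + 140.16)/13.233 = 11.778 mm

11.8 mm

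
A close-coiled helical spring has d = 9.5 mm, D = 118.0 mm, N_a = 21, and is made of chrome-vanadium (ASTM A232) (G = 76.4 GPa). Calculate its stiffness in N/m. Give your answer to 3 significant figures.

k = Gd⁴/(8D³N_a) = (76.4×10³ × 9.5⁴) / (8 × 118.0³ × 21)
  = 6.22283e+08 / 2.76029e+08 = 2.2544 N/mm = 2254.4 N/m

2250 N/m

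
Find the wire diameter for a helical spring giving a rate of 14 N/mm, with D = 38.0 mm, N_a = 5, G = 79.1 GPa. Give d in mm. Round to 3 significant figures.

4.44 mm

d = (8D³N_a·k / G)^(1/4) = (8·38.0³·5·14 / (79.1×10³))^0.25
  = (388.47)^0.25 = 4.4396 mm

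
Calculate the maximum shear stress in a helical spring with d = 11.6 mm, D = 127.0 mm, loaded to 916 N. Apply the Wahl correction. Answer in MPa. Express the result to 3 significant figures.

Spring index C = D/d = 127.0/11.6 = 10.9483
K_W = (4C−1)/(4C−4) + 0.615/C = 42.793/39.793 + 0.0562 = 1.1316
τ₀ = 8FD/(πd³) = 8·916·127.0/(π·11.6³) = 930656/4903.7 = 189.79 MPa
τ_max = K·τ₀ = 1.1316 × 189.79 = 214.76 MPa

215 MPa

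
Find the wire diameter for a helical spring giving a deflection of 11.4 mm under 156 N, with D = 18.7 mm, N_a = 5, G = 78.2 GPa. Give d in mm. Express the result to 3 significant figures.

2.60 mm

Required rate k = F/δ = 156/11.4 = 13.684 N/mm
d = (8D³N_a·k / G)^(1/4) = (8·18.7³·5·13.684 / (78.2×10³))^0.25
  = (45.772)^0.25 = 2.6011 mm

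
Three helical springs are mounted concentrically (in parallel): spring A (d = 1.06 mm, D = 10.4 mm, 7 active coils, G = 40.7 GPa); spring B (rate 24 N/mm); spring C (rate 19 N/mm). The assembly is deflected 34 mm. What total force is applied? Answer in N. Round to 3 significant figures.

k_A = Gd⁴/(8D³N_a) = (40.7×10³)(1.06⁴)/(8·10.4³·7) = 0.8157 N/mm
Parallel: k_eq = 0.8157 + 24 + 19 = 43.816 N/mm
F = k_eq·δ = 43.816·34 = 1489.7 N

1490 N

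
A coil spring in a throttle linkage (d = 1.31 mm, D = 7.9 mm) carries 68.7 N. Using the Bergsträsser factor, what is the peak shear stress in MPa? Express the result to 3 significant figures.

760 MPa

Spring index C = D/d = 7.9/1.31 = 6.0305
K_B = (4C+2)/(4C−3) = 26.122/21.122 = 1.2367
τ₀ = 8FD/(πd³) = 8·68.7·7.9/(π·1.31³) = 4341.84/7.0626 = 614.77 MPa
τ_max = K·τ₀ = 1.2367 × 614.77 = 760.29 MPa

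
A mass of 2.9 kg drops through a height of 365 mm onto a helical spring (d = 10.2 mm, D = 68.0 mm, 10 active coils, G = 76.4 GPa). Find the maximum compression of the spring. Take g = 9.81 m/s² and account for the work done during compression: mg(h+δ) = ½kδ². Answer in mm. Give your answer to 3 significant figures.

k = Gd⁴/(8D³N_a) = (76.4×10³)(10.2⁴)/(8·68.0³·10) = 32.876 N/mm
W = mg = 2.9 × 9.81 = 28.449 N
½kδ² − Wδ − Wh = 0 → δ = (W + √(W² + 2kWh))/k
δ = (28.449 + √(809.35 + 682759))/32.876 = (28.449 + 826.78)/32.876 = 26.014 mm

26.0 mm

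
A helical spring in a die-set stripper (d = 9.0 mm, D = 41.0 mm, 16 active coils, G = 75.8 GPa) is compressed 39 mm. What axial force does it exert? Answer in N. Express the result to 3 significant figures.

k = Gd⁴/(8D³N_a) = (75.8×10³)(9.0⁴)/(8·41.0³·16) = 56.374 N/mm
F = k·δ = 56.374 × 39 = 2198.6 N

2200 N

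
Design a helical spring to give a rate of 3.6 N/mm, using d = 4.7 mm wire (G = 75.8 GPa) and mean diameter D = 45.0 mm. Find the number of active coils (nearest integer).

14

N_a = Gd⁴/(8D³k) = (75.8×10³ × 4.7⁴)/(8 × 45.0³ × 3.6)
    = 3.6988e+07 / 2.6244e+06 = 14.09 → 14 coils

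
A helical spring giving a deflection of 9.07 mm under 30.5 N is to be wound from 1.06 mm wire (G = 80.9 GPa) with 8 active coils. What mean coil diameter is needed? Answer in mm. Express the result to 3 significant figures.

7.80 mm

Required rate k = F/δ = 30.5/9.07 = 3.3627 N/mm
D = (Gd⁴/(8N_a·k))^(1/3) = (80.9×10³·1.06⁴/(8·8·3.3627))^(1/3)
  = (474.569)^(1/3) = 7.8001 mm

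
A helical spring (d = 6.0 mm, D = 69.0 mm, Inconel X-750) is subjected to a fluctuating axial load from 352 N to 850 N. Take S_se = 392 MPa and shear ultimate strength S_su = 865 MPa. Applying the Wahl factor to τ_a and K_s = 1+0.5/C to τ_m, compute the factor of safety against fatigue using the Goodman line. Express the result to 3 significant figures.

0.854

C = D/d = 69.0/6.0 = 11.5000; K_W = (4C−1)/(4C−4)+0.615/C = 1.1249; K_s = 1+0.5/C = 1.0435
F_a = (F_max−F_min)/2 = 249 N; F_m = (F_max+F_min)/2 = 601 N
τ_a = K_W·8F_aD/(πd³) = 1.1249 × 202.55 = 227.85 MPa
τ_m = K_s·8F_mD/(πd³) = 1.0435 × 488.89 = 510.14 MPa
Goodman: 1/n_f = τ_a/S_se + τ_m/S_su = 227.85/392 + 510.14/865 = 0.58125 + 0.58976 = 1.171
n_f = 1/1.171 = 0.854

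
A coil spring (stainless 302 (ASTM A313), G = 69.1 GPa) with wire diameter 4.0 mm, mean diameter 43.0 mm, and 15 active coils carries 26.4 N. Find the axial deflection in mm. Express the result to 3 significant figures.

k = Gd⁴/(8D³N_a) = (69.1×10³)(4.0⁴)/(8·43.0³·15) = 1.8541 N/mm
δ = F/k = 26.4 / 1.8541 = 14.239 mm

14.2 mm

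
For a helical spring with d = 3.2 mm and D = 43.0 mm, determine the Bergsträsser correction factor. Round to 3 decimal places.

1.099

C = D/d = 43.0/3.2 = 13.4375
K_B = (4C+2)/(4C−3) = 55.750/50.750 = 1.0985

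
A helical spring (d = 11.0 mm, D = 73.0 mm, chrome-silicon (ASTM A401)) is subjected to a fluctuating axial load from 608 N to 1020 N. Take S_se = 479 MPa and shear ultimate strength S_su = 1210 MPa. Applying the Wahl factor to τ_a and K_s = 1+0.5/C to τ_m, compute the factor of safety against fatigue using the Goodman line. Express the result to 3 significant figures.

C = D/d = 73.0/11.0 = 6.6364; K_W = (4C−1)/(4C−4)+0.615/C = 1.2257; K_s = 1+0.5/C = 1.0753
F_a = (F_max−F_min)/2 = 206 N; F_m = (F_max+F_min)/2 = 814 N
τ_a = K_W·8F_aD/(πd³) = 1.2257 × 28.771 = 35.265 MPa
τ_m = K_s·8F_mD/(πd³) = 1.0753 × 113.69 = 122.25 MPa
Goodman: 1/n_f = τ_a/S_se + τ_m/S_su = 35.265/479 + 122.25/1210 = 0.07362 + 0.10103 = 0.17466
n_f = 1/0.17466 = 5.725

5.73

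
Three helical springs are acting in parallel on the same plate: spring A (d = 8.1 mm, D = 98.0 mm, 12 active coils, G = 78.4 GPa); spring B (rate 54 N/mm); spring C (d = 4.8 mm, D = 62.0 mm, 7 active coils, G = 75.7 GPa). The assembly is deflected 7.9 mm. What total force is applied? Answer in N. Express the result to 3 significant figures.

480 N

k_A = Gd⁴/(8D³N_a) = (78.4×10³)(8.1⁴)/(8·98.0³·12) = 3.7351 N/mm
k_C = Gd⁴/(8D³N_a) = (75.7×10³)(4.8⁴)/(8·62.0³·7) = 3.0109 N/mm
Parallel: k_eq = 3.7351 + 54 + 3.0109 = 60.746 N/mm
F = k_eq·δ = 60.746·7.9 = 479.89 N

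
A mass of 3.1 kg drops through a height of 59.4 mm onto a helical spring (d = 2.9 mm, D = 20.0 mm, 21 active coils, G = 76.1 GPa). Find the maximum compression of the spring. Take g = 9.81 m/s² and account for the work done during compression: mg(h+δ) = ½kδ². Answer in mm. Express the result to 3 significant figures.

38.6 mm

k = Gd⁴/(8D³N_a) = (76.1×10³)(2.9⁴)/(8·20.0³·21) = 4.0048 N/mm
W = mg = 3.1 × 9.81 = 30.411 N
½kδ² − Wδ − Wh = 0 → δ = (W + √(W² + 2kWh))/k
δ = (30.411 + √(924.83 + 14468.5))/4.0048 = (30.411 + 124.07)/4.0048 = 38.574 mm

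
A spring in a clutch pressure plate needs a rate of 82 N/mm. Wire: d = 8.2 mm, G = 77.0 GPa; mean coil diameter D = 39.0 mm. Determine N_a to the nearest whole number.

9

N_a = Gd⁴/(8D³k) = (77.0×10³ × 8.2⁴)/(8 × 39.0³ × 82)
    = 3.48134e+08 / 3.89133e+07 = 8.946 → 9 coils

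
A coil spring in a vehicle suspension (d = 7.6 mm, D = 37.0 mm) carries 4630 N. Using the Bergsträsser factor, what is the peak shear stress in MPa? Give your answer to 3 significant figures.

Spring index C = D/d = 37.0/7.6 = 4.8684
K_B = (4C+2)/(4C−3) = 21.474/16.474 = 1.3035
τ₀ = 8FD/(πd³) = 8·4630·37.0/(π·7.6³) = 1.37048e+06/1379.1 = 993.76 MPa
τ_max = K·τ₀ = 1.3035 × 993.76 = 1295.4 MPa

1300 MPa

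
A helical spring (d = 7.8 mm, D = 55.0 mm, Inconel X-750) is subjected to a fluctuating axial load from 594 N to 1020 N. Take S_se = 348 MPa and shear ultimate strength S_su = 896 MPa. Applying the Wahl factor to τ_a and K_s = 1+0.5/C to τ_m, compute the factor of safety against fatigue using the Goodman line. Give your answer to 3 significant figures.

1.99

C = D/d = 55.0/7.8 = 7.0513; K_W = (4C−1)/(4C−4)+0.615/C = 1.2112; K_s = 1+0.5/C = 1.0709
F_a = (F_max−F_min)/2 = 213 N; F_m = (F_max+F_min)/2 = 807 N
τ_a = K_W·8F_aD/(πd³) = 1.2112 × 62.864 = 76.138 MPa
τ_m = K_s·8F_mD/(πd³) = 1.0709 × 238.17 = 255.06 MPa
Goodman: 1/n_f = τ_a/S_se + τ_m/S_su = 76.138/348 + 255.06/896 = 0.21879 + 0.28467 = 0.50345
n_f = 1/0.50345 = 1.986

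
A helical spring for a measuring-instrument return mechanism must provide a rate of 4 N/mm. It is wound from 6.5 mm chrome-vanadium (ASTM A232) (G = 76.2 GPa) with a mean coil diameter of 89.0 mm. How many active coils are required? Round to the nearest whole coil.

N_a = Gd⁴/(8D³k) = (76.2×10³ × 6.5⁴)/(8 × 89.0³ × 4)
    = 1.36022e+08 / 2.2559e+07 = 6.03 → 6 coils

6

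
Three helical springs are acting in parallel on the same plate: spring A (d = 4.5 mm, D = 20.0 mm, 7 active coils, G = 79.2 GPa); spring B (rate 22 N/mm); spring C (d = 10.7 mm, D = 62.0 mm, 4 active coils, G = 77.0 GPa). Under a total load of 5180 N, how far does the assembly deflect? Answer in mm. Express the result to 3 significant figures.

22.8 mm

k_A = Gd⁴/(8D³N_a) = (79.2×10³)(4.5⁴)/(8·20.0³·7) = 72.493 N/mm
k_C = Gd⁴/(8D³N_a) = (77.0×10³)(10.7⁴)/(8·62.0³·4) = 132.34 N/mm
Parallel: k_eq = 72.493 + 22 + 132.34 = 226.84 N/mm
δ = F/k_eq = 5180/226.84 = 22.836 mm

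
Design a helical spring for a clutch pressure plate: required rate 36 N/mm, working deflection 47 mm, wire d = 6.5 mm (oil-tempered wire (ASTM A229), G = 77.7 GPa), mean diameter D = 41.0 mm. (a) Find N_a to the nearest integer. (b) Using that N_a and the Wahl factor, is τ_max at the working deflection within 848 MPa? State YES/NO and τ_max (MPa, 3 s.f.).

(a) 7 coils; (b) YES, τ_max = 795 MPa

N_a = Gd⁴/(8D³k) = (77.7×10³)(6.5⁴)/(8·41.0³·36) = 6.988 → N_a = 7
Actual rate k = Gd⁴/(8D³·7) = 35.936 N/mm
Working load F = kδ = 35.936·47 = 1689 N
C = 41.0/6.5 = 6.3077; K_W = (4C−1)/(4C−4)+0.615/C = 1.2388
τ_max = K_W·8FD/(πd³) = 1.2388·642.12 = 795.46 MPa
τ_max ≤ 848 MPa → acceptable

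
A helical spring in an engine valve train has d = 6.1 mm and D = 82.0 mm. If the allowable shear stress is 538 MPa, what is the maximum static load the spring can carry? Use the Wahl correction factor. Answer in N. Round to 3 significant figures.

529 N

C = D/d = 82.0/6.1 = 13.4426
K_W = (4C−1)/(4C−4) + 0.615/C = 52.770/49.770 + 0.0457 = 1.1060
τ_max = K·8FD/(πd³) → F_max = τ_allow·πd³/(8DK)
F_max = 538·π·6.1³/(8·82.0·1.1060) = 3.8364e+05/725.55 = 528.75 N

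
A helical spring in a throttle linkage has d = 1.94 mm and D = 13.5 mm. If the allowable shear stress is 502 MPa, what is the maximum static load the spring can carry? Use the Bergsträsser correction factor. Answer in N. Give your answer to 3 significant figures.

88.8 N

C = D/d = 13.5/1.94 = 6.9588
K_B = (4C+2)/(4C−3) = 29.835/24.835 = 1.2013
τ_max = K·8FD/(πd³) → F_max = τ_allow·πd³/(8DK)
F_max = 502·π·1.94³/(8·13.5·1.2013) = 11515/129.74 = 88.751 N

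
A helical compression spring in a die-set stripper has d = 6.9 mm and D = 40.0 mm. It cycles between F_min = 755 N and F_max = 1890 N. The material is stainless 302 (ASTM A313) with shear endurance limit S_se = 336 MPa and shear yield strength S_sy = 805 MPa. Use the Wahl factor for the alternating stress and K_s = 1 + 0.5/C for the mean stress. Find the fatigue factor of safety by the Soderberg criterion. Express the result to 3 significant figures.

0.823

C = D/d = 40.0/6.9 = 5.7971; K_W = (4C−1)/(4C−4)+0.615/C = 1.2624; K_s = 1+0.5/C = 1.0862
F_a = (F_max−F_min)/2 = 567.5 N; F_m = (F_max+F_min)/2 = 1322.5 N
τ_a = K_W·8F_aD/(πd³) = 1.2624 × 175.96 = 222.14 MPa
τ_m = K_s·8F_mD/(πd³) = 1.0862 × 410.06 = 445.43 MPa
Soderberg: 1/n_f = τ_a/S_se + τ_m/S_sy = 222.14/336 + 445.43/805 = 0.66113 + 0.55333 = 1.2145
n_f = 1/1.2145 = 0.8234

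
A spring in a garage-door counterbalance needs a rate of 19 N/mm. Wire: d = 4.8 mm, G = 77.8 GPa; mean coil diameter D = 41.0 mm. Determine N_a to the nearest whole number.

4

N_a = Gd⁴/(8D³k) = (77.8×10³ × 4.8⁴)/(8 × 41.0³ × 19)
    = 4.12995e+07 / 1.0476e+07 = 3.942 → 4 coils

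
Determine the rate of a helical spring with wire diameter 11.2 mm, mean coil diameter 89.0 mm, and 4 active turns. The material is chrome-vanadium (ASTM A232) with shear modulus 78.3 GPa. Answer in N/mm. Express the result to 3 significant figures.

54.6 N/mm

k = Gd⁴/(8D³N_a) = (78.3×10³ × 11.2⁴) / (8 × 89.0³ × 4)
  = 1.23207e+09 / 2.2559e+07 = 54.615 N/mm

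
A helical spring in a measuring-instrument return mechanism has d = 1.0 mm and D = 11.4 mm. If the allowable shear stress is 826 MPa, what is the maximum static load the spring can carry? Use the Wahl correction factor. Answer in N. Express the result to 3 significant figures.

C = D/d = 11.4/1.0 = 11.4000
K_W = (4C−1)/(4C−4) + 0.615/C = 44.600/41.600 + 0.0539 = 1.1261
τ_max = K·8FD/(πd³) → F_max = τ_allow·πd³/(8DK)
F_max = 826·π·1.0³/(8·11.4·1.1261) = 2595/102.7 = 25.268 N

25.3 N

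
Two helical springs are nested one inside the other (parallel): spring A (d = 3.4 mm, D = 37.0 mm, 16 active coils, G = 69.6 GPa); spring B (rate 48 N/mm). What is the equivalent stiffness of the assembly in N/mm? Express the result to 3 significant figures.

49.4 N/mm

k_A = Gd⁴/(8D³N_a) = (69.6×10³)(3.4⁴)/(8·37.0³·16) = 1.4345 N/mm
Parallel: k_eq = 1.4345 + 48 = 49.435 N/mm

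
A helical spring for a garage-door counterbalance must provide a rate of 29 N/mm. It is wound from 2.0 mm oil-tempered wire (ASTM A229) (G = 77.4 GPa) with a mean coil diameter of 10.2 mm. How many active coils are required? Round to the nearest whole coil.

N_a = Gd⁴/(8D³k) = (77.4×10³ × 2.0⁴)/(8 × 10.2³ × 29)
    = 1.2384e+06 / 246200 = 5.03 → 5 coils

5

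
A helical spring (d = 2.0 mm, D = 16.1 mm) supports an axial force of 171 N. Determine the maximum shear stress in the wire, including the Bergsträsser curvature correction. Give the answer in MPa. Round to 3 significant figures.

1030 MPa

Spring index C = D/d = 16.1/2.0 = 8.0500
K_B = (4C+2)/(4C−3) = 34.200/29.200 = 1.1712
τ₀ = 8FD/(πd³) = 8·171·16.1/(π·2.0³) = 22024.8/25.133 = 876.34 MPa
τ_max = K·τ₀ = 1.1712 × 876.34 = 1026.4 MPa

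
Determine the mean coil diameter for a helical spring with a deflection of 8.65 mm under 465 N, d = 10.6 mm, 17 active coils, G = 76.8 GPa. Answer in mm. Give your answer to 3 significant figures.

Required rate k = F/δ = 465/8.65 = 53.757 N/mm
D = (Gd⁴/(8N_a·k))^(1/3) = (76.8×10³·10.6⁴/(8·17·53.757))^(1/3)
  = (132620)^(1/3) = 50.9960 mm

51.0 mm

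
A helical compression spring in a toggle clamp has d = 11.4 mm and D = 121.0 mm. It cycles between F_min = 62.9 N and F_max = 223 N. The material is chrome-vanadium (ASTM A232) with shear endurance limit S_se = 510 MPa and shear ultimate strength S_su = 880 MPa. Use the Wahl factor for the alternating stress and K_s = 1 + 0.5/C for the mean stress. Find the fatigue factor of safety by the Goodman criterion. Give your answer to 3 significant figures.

13.8

C = D/d = 121.0/11.4 = 10.6140; K_W = (4C−1)/(4C−4)+0.615/C = 1.1360; K_s = 1+0.5/C = 1.0471
F_a = (F_max−F_min)/2 = 80.05 N; F_m = (F_max+F_min)/2 = 142.95 N
τ_a = K_W·8F_aD/(πd³) = 1.1360 × 16.648 = 18.912 MPa
τ_m = K_s·8F_mD/(πd³) = 1.0471 × 29.73 = 31.131 MPa
Goodman: 1/n_f = τ_a/S_se + τ_m/S_su = 18.912/510 + 31.131/880 = 0.03708 + 0.03538 = 0.072458
n_f = 1/0.072458 = 13.8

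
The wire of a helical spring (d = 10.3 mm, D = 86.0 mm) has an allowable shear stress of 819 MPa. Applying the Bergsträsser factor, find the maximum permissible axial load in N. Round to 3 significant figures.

3510 N

C = D/d = 86.0/10.3 = 8.3495
K_B = (4C+2)/(4C−3) = 35.398/30.398 = 1.1645
τ_max = K·8FD/(πd³) → F_max = τ_allow·πd³/(8DK)
F_max = 819·π·10.3³/(8·86.0·1.1645) = 2.8115e+06/801.17 = 3509.3 N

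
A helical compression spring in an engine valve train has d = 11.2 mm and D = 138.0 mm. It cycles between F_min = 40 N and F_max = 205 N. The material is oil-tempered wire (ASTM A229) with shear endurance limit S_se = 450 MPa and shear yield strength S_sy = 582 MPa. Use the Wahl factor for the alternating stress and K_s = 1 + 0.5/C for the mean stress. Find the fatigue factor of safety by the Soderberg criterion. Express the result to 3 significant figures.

9.44

C = D/d = 138.0/11.2 = 12.3214; K_W = (4C−1)/(4C−4)+0.615/C = 1.1162; K_s = 1+0.5/C = 1.0406
F_a = (F_max−F_min)/2 = 82.5 N; F_m = (F_max+F_min)/2 = 122.5 N
τ_a = K_W·8F_aD/(πd³) = 1.1162 × 20.636 = 23.033 MPa
τ_m = K_s·8F_mD/(πd³) = 1.0406 × 30.641 = 31.884 MPa
Soderberg: 1/n_f = τ_a/S_se + τ_m/S_sy = 23.033/450 + 31.884/582 = 0.05118 + 0.05478 = 0.10597
n_f = 1/0.10597 = 9.437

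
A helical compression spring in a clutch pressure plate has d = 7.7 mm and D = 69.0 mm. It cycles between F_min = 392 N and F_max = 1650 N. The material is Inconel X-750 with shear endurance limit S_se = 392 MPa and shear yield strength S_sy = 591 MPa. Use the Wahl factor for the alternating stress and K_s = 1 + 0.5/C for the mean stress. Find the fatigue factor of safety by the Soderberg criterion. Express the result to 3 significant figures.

C = D/d = 69.0/7.7 = 8.9610; K_W = (4C−1)/(4C−4)+0.615/C = 1.1628; K_s = 1+0.5/C = 1.0558
F_a = (F_max−F_min)/2 = 629 N; F_m = (F_max+F_min)/2 = 1021 N
τ_a = K_W·8F_aD/(πd³) = 1.1628 × 242.08 = 281.51 MPa
τ_m = K_s·8F_mD/(πd³) = 1.0558 × 392.95 = 414.88 MPa
Soderberg: 1/n_f = τ_a/S_se + τ_m/S_sy = 281.51/392 + 414.88/591 = 0.71813 + 0.70200 = 1.4201
n_f = 1/1.4201 = 0.7042

0.704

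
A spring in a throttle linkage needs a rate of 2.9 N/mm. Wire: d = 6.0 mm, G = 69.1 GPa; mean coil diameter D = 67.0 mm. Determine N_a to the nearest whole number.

13

N_a = Gd⁴/(8D³k) = (69.1×10³ × 6.0⁴)/(8 × 67.0³ × 2.9)
    = 8.95536e+07 / 6.9777e+06 = 12.83 → 13 coils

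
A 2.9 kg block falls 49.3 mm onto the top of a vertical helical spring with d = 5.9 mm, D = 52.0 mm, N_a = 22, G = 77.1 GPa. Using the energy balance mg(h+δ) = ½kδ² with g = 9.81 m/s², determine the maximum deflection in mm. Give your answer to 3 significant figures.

35.8 mm

k = Gd⁴/(8D³N_a) = (77.1×10³)(5.9⁴)/(8·52.0³·22) = 3.7752 N/mm
W = mg = 2.9 × 9.81 = 28.449 N
½kδ² − Wδ − Wh = 0 → δ = (W + √(W² + 2kWh))/k
δ = (28.449 + √(809.35 + 10589.7))/3.7752 = (28.449 + 106.77)/3.7752 = 35.817 mm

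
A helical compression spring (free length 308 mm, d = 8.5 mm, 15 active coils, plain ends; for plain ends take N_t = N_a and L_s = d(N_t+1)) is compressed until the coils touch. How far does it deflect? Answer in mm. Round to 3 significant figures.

172 mm

N_t = 15; L_s = 8.5·16 = 136 mm
δ_solid = L₀ − L_s = 308 − 136 = 172 mm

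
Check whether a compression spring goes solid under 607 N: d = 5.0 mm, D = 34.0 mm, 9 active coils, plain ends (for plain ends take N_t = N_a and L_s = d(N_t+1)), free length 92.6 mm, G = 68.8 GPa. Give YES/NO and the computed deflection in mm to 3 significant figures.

NO, δ = 39.9 mm

k = Gd⁴/(8D³N_a) = (68.8×10³)(5.0⁴)/(8·34.0³·9) = 15.195 N/mm
N_t = 9; L_s = 5.0·10 = 50 mm; δ_solid = L₀ − L_s = 92.6 − 50 = 42.6 mm
δ = F/k = 607/15.195 = 39.947 mm
δ < δ_solid → spring does not go solid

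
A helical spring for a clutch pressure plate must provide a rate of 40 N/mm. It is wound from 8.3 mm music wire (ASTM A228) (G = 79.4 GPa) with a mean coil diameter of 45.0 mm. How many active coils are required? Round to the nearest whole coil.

13

N_a = Gd⁴/(8D³k) = (79.4×10³ × 8.3⁴)/(8 × 45.0³ × 40)
    = 3.76819e+08 / 2.916e+07 = 12.92 → 13 coils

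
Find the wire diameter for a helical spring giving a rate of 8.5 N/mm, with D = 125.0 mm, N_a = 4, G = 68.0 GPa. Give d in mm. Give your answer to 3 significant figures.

9.40 mm

d = (8D³N_a·k / G)^(1/4) = (8·125.0³·4·8.5 / (68.0×10³))^0.25
  = (7812.5)^0.25 = 9.4015 mm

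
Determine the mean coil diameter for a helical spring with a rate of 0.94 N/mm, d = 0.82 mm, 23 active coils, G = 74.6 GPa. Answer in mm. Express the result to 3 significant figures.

D = (Gd⁴/(8N_a·k))^(1/3) = (74.6×10³·0.82⁴/(8·23·0.94))^(1/3)
  = (195.006)^(1/3) = 5.7990 mm

5.80 mm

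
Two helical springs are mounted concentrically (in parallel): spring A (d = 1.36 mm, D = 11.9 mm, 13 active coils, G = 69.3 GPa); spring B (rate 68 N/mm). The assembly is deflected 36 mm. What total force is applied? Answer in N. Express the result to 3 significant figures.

k_A = Gd⁴/(8D³N_a) = (69.3×10³)(1.36⁴)/(8·11.9³·13) = 1.3527 N/mm
Parallel: k_eq = 1.3527 + 68 = 69.353 N/mm
F = k_eq·δ = 69.353·36 = 2496.7 N

2500 N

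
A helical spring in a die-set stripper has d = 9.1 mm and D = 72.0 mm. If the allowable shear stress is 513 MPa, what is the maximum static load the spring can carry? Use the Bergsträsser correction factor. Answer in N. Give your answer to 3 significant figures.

1800 N

C = D/d = 72.0/9.1 = 7.9121
K_B = (4C+2)/(4C−3) = 33.648/28.648 = 1.1745
τ_max = K·8FD/(πd³) → F_max = τ_allow·πd³/(8DK)
F_max = 513·π·9.1³/(8·72.0·1.1745) = 1.2145e+06/676.53 = 1795.2 N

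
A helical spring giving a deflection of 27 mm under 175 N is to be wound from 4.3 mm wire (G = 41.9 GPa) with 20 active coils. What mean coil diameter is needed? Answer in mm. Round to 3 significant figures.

Required rate k = F/δ = 175/27 = 6.4815 N/mm
D = (Gd⁴/(8N_a·k))^(1/3) = (41.9×10³·4.3⁴/(8·20·6.4815))^(1/3)
  = (13813.2)^(1/3) = 23.9937 mm

24.0 mm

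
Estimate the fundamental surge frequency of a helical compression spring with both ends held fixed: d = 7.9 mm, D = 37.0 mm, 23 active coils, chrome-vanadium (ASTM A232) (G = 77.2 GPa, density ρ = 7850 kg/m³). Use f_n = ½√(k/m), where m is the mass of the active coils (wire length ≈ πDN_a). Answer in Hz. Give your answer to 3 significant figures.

88.5 Hz

k = Gd⁴/(8D³N_a) = (77.2×10³)(7.9⁴)/(8·37.0³·23) = 32.263 N/mm = 32263 N/m
Wire length L = πDN_a = π·37.0·23 = 2673.5 mm
m = ρ·(πd²/4)·L = 7850 × 49.017×10⁻⁶ m² × 2.6735 m = 1.0287 kg
f_n = ½√(k/m) = 0.5·√(32263/1.0287) = 0.5·√(31362) = 88.547 Hz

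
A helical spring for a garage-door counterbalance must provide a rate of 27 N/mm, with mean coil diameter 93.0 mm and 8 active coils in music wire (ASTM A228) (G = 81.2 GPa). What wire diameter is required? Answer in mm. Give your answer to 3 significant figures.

11.4 mm

d = (8D³N_a·k / G)^(1/4) = (8·93.0³·8·27 / (81.2×10³))^0.25
  = (17117)^0.25 = 11.4382 mm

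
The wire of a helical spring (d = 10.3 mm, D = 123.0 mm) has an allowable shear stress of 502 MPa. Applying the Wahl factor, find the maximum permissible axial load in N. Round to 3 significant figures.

C = D/d = 123.0/10.3 = 11.9417
K_W = (4C−1)/(4C−4) + 0.615/C = 46.767/43.767 + 0.0515 = 1.1200
τ_max = K·8FD/(πd³) → F_max = τ_allow·πd³/(8DK)
F_max = 502·π·10.3³/(8·123.0·1.1200) = 1.7233e+06/1102.1 = 1563.6 N

1560 N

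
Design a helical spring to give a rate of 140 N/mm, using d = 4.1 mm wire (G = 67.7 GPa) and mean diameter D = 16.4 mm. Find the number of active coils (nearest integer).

N_a = Gd⁴/(8D³k) = (67.7×10³ × 4.1⁴)/(8 × 16.4³ × 140)
    = 1.91304e+07 / 4.94026e+06 = 3.872 → 4 coils

4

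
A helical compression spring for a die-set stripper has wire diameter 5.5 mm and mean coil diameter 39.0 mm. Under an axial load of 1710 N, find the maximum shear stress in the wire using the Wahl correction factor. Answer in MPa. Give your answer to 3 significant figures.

Spring index C = D/d = 39.0/5.5 = 7.0909
K_W = (4C−1)/(4C−4) + 0.615/C = 27.364/24.364 + 0.0867 = 1.2099
τ₀ = 8FD/(πd³) = 8·1710·39.0/(π·5.5³) = 533520/522.68 = 1020.7 MPa
τ_max = K·τ₀ = 1.2099 × 1020.7 = 1235 MPa

1230 MPa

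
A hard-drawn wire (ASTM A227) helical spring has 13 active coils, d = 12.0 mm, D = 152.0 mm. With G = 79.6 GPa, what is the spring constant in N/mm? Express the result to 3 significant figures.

4.52 N/mm

k = Gd⁴/(8D³N_a) = (79.6×10³ × 12.0⁴) / (8 × 152.0³ × 13)
  = 1.65059e+09 / 3.65228e+08 = 4.5193 N/mm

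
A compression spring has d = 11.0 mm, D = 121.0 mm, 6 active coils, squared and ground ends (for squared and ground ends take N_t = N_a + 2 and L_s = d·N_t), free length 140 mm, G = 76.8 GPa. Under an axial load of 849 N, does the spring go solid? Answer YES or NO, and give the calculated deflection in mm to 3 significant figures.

k = Gd⁴/(8D³N_a) = (76.8×10³)(11.0⁴)/(8·121.0³·6) = 13.223 N/mm
N_t = 8; L_s = 11.0·8 = 88 mm; δ_solid = L₀ − L_s = 140 − 88 = 52 mm
δ = F/k = 849/13.223 = 64.206 mm
δ ≥ δ_solid → spring goes solid

YES, δ = 64.2 mm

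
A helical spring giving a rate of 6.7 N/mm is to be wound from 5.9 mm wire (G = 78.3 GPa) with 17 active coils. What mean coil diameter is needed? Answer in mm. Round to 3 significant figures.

47.0 mm

D = (Gd⁴/(8N_a·k))^(1/3) = (78.3×10³·5.9⁴/(8·17·6.7))^(1/3)
  = (104125)^(1/3) = 47.0456 mm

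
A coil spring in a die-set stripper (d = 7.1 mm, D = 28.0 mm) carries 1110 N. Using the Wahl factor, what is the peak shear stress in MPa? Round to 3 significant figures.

312 MPa

Spring index C = D/d = 28.0/7.1 = 3.9437
K_W = (4C−1)/(4C−4) + 0.615/C = 14.775/11.775 + 0.1559 = 1.4107
τ₀ = 8FD/(πd³) = 8·1110·28.0/(π·7.1³) = 248640/1124.4 = 221.13 MPa
τ_max = K·τ₀ = 1.4107 × 221.13 = 311.95 MPa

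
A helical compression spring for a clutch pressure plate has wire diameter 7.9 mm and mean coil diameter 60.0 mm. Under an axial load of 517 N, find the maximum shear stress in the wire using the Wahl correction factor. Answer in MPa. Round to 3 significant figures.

191 MPa

Spring index C = D/d = 60.0/7.9 = 7.5949
K_W = (4C−1)/(4C−4) + 0.615/C = 29.380/26.380 + 0.0810 = 1.1947
τ₀ = 8FD/(πd³) = 8·517·60.0/(π·7.9³) = 248160/1548.9 = 160.21 MPa
τ_max = K·τ₀ = 1.1947 × 160.21 = 191.41 MPa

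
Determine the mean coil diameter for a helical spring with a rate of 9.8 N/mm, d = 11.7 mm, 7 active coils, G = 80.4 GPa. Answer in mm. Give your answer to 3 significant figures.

140 mm

D = (Gd⁴/(8N_a·k))^(1/3) = (80.4×10³·11.7⁴/(8·7·9.8))^(1/3)
  = (2.74527e+06)^(1/3) = 140.0216 mm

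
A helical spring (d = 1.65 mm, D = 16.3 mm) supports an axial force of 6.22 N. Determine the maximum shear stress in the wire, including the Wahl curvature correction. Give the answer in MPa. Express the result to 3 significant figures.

65.9 MPa

Spring index C = D/d = 16.3/1.65 = 9.8788
K_W = (4C−1)/(4C−4) + 0.615/C = 38.515/35.515 + 0.0623 = 1.1467
τ₀ = 8FD/(πd³) = 8·6.22·16.3/(π·1.65³) = 811.088/14.112 = 57.473 MPa
τ_max = K·τ₀ = 1.1467 × 57.473 = 65.906 MPa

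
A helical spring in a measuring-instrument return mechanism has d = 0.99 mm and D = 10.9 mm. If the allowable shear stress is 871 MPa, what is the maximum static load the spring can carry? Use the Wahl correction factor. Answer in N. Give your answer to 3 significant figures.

26.9 N

C = D/d = 10.9/0.99 = 11.0101
K_W = (4C−1)/(4C−4) + 0.615/C = 43.040/40.040 + 0.0559 = 1.1308
τ_max = K·8FD/(πd³) → F_max = τ_allow·πd³/(8DK)
F_max = 871·π·0.99³/(8·10.9·1.1308) = 2655.1/98.604 = 26.926 N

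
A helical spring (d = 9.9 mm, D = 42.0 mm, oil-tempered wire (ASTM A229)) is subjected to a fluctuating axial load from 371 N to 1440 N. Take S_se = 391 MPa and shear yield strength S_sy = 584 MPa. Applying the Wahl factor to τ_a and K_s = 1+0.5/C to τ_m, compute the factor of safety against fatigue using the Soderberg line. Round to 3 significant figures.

2.51

C = D/d = 42.0/9.9 = 4.2424; K_W = (4C−1)/(4C−4)+0.615/C = 1.3763; K_s = 1+0.5/C = 1.1179
F_a = (F_max−F_min)/2 = 534.5 N; F_m = (F_max+F_min)/2 = 905.5 N
τ_a = K_W·8F_aD/(πd³) = 1.3763 × 58.916 = 81.084 MPa
τ_m = K_s·8F_mD/(πd³) = 1.1179 × 99.81 = 111.57 MPa
Soderberg: 1/n_f = τ_a/S_se + τ_m/S_sy = 81.084/391 + 111.57/584 = 0.20738 + 0.19105 = 0.39843
n_f = 1/0.39843 = 2.51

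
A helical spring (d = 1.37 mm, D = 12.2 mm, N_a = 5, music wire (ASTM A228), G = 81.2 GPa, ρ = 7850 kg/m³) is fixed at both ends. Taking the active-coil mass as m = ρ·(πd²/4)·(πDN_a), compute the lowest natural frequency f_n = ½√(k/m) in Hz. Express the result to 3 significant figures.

k = Gd⁴/(8D³N_a) = (81.2×10³)(1.37⁴)/(8·12.2³·5) = 3.9382 N/mm = 3938.2 N/m
Wire length L = πDN_a = π·12.2·5 = 191.64 mm
m = ρ·(πd²/4)·L = 7850 × 1.4741×10⁻⁶ m² × 0.19164 m = 0.0022176 kg
f_n = ½√(k/m) = 0.5·√(3938.2/0.0022176) = 0.5·√(1.7759e+06) = 666.31 Hz

666 Hz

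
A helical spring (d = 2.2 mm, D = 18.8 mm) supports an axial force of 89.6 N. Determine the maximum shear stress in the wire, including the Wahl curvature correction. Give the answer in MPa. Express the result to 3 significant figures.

472 MPa

Spring index C = D/d = 18.8/2.2 = 8.5455
K_W = (4C−1)/(4C−4) + 0.615/C = 33.182/30.182 + 0.0720 = 1.1714
τ₀ = 8FD/(πd³) = 8·89.6·18.8/(π·2.2³) = 13475.8/33.452 = 402.84 MPa
τ_max = K·τ₀ = 1.1714 × 402.84 = 471.88 MPa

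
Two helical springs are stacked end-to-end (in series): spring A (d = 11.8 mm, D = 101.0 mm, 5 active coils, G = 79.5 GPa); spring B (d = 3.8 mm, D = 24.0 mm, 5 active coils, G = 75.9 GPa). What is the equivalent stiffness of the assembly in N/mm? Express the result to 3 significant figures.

16.2 N/mm

k_A = Gd⁴/(8D³N_a) = (79.5×10³)(11.8⁴)/(8·101.0³·5) = 37.4 N/mm
k_B = Gd⁴/(8D³N_a) = (75.9×10³)(3.8⁴)/(8·24.0³·5) = 28.621 N/mm
Series: 1/k_eq = 1/37.4 + 1/28.621 = 0.061678; k_eq = 16.213 N/mm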